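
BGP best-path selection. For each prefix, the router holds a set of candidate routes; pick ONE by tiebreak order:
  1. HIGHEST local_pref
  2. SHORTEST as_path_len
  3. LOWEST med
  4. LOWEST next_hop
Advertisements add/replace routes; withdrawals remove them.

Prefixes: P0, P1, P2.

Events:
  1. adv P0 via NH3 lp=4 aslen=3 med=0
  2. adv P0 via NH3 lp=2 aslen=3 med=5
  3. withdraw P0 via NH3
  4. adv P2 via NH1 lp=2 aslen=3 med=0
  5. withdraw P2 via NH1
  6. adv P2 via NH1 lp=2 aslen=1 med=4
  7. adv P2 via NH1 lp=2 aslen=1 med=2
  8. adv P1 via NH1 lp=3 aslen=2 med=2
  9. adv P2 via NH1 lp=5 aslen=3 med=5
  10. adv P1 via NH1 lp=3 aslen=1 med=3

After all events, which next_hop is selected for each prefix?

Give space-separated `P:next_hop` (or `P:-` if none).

Op 1: best P0=NH3 P1=- P2=-
Op 2: best P0=NH3 P1=- P2=-
Op 3: best P0=- P1=- P2=-
Op 4: best P0=- P1=- P2=NH1
Op 5: best P0=- P1=- P2=-
Op 6: best P0=- P1=- P2=NH1
Op 7: best P0=- P1=- P2=NH1
Op 8: best P0=- P1=NH1 P2=NH1
Op 9: best P0=- P1=NH1 P2=NH1
Op 10: best P0=- P1=NH1 P2=NH1

Answer: P0:- P1:NH1 P2:NH1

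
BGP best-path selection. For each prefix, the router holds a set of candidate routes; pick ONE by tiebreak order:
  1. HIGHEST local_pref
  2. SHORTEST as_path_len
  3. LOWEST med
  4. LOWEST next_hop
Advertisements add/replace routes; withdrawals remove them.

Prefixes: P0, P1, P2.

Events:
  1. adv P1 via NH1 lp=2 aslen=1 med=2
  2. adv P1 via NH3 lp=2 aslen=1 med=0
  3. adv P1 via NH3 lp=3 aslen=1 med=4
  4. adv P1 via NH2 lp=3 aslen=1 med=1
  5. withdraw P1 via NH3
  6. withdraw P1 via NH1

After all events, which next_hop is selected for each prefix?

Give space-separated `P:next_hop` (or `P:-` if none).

Answer: P0:- P1:NH2 P2:-

Derivation:
Op 1: best P0=- P1=NH1 P2=-
Op 2: best P0=- P1=NH3 P2=-
Op 3: best P0=- P1=NH3 P2=-
Op 4: best P0=- P1=NH2 P2=-
Op 5: best P0=- P1=NH2 P2=-
Op 6: best P0=- P1=NH2 P2=-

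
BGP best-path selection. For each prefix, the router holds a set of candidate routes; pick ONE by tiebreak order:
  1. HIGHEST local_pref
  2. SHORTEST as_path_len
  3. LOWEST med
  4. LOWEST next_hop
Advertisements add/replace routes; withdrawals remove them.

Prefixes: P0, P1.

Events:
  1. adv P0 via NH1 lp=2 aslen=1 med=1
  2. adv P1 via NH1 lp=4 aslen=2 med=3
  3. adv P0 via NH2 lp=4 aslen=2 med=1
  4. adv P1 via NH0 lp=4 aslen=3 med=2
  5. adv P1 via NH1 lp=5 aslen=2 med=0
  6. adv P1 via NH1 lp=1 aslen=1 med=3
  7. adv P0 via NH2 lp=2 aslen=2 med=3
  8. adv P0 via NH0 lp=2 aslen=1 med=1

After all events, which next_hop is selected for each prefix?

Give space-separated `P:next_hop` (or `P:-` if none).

Answer: P0:NH0 P1:NH0

Derivation:
Op 1: best P0=NH1 P1=-
Op 2: best P0=NH1 P1=NH1
Op 3: best P0=NH2 P1=NH1
Op 4: best P0=NH2 P1=NH1
Op 5: best P0=NH2 P1=NH1
Op 6: best P0=NH2 P1=NH0
Op 7: best P0=NH1 P1=NH0
Op 8: best P0=NH0 P1=NH0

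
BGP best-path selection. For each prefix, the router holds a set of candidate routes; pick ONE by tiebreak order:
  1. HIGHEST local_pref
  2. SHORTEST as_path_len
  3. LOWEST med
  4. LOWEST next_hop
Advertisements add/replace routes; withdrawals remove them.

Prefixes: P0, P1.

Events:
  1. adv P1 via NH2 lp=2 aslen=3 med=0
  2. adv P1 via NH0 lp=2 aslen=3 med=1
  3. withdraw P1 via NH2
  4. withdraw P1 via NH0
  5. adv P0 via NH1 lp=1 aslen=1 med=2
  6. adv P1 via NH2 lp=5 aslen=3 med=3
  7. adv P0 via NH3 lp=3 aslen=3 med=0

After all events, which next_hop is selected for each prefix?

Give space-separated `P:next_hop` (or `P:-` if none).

Answer: P0:NH3 P1:NH2

Derivation:
Op 1: best P0=- P1=NH2
Op 2: best P0=- P1=NH2
Op 3: best P0=- P1=NH0
Op 4: best P0=- P1=-
Op 5: best P0=NH1 P1=-
Op 6: best P0=NH1 P1=NH2
Op 7: best P0=NH3 P1=NH2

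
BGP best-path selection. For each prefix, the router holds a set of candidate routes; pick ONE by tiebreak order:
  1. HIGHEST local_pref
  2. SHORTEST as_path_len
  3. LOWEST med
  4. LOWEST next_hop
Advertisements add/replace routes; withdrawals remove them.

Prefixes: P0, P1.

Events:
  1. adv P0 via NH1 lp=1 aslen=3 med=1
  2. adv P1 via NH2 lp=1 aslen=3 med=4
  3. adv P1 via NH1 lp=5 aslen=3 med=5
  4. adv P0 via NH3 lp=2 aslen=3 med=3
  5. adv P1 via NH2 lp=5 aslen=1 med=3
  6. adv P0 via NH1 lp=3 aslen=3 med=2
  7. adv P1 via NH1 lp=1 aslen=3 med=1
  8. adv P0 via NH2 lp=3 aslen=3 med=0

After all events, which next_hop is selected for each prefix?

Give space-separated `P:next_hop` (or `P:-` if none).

Answer: P0:NH2 P1:NH2

Derivation:
Op 1: best P0=NH1 P1=-
Op 2: best P0=NH1 P1=NH2
Op 3: best P0=NH1 P1=NH1
Op 4: best P0=NH3 P1=NH1
Op 5: best P0=NH3 P1=NH2
Op 6: best P0=NH1 P1=NH2
Op 7: best P0=NH1 P1=NH2
Op 8: best P0=NH2 P1=NH2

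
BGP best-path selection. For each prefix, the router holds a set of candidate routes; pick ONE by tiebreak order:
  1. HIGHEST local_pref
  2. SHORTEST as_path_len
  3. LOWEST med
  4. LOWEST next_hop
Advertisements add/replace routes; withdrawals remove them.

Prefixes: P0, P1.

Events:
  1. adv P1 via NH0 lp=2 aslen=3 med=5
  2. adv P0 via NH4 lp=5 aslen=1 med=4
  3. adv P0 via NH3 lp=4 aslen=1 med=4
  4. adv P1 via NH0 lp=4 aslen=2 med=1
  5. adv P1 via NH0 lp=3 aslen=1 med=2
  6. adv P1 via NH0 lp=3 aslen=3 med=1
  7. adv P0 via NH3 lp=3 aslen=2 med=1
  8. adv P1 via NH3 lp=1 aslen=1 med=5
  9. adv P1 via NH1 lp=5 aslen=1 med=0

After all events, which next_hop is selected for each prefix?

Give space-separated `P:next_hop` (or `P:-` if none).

Op 1: best P0=- P1=NH0
Op 2: best P0=NH4 P1=NH0
Op 3: best P0=NH4 P1=NH0
Op 4: best P0=NH4 P1=NH0
Op 5: best P0=NH4 P1=NH0
Op 6: best P0=NH4 P1=NH0
Op 7: best P0=NH4 P1=NH0
Op 8: best P0=NH4 P1=NH0
Op 9: best P0=NH4 P1=NH1

Answer: P0:NH4 P1:NH1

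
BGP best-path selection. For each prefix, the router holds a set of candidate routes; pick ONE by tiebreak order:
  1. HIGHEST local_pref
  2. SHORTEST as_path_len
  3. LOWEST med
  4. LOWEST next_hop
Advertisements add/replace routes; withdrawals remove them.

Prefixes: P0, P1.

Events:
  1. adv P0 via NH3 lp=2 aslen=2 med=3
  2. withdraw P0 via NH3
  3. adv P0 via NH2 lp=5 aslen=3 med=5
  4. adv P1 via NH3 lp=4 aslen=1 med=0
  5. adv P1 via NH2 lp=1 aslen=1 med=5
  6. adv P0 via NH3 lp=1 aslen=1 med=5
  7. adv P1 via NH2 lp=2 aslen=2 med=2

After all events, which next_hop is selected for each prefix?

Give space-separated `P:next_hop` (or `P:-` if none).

Answer: P0:NH2 P1:NH3

Derivation:
Op 1: best P0=NH3 P1=-
Op 2: best P0=- P1=-
Op 3: best P0=NH2 P1=-
Op 4: best P0=NH2 P1=NH3
Op 5: best P0=NH2 P1=NH3
Op 6: best P0=NH2 P1=NH3
Op 7: best P0=NH2 P1=NH3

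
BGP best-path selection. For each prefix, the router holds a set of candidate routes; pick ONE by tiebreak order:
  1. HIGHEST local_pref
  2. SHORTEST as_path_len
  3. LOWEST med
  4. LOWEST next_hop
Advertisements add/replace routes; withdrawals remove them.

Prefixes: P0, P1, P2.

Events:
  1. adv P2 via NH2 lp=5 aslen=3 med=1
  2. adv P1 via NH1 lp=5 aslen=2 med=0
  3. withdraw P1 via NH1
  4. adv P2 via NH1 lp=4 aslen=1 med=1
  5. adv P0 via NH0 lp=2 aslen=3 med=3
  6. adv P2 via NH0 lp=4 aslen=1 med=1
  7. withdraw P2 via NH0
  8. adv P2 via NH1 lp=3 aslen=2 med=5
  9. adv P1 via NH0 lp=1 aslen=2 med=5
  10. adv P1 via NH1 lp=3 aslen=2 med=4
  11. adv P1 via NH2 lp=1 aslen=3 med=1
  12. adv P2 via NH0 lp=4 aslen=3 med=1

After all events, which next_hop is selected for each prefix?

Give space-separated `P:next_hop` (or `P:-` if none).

Answer: P0:NH0 P1:NH1 P2:NH2

Derivation:
Op 1: best P0=- P1=- P2=NH2
Op 2: best P0=- P1=NH1 P2=NH2
Op 3: best P0=- P1=- P2=NH2
Op 4: best P0=- P1=- P2=NH2
Op 5: best P0=NH0 P1=- P2=NH2
Op 6: best P0=NH0 P1=- P2=NH2
Op 7: best P0=NH0 P1=- P2=NH2
Op 8: best P0=NH0 P1=- P2=NH2
Op 9: best P0=NH0 P1=NH0 P2=NH2
Op 10: best P0=NH0 P1=NH1 P2=NH2
Op 11: best P0=NH0 P1=NH1 P2=NH2
Op 12: best P0=NH0 P1=NH1 P2=NH2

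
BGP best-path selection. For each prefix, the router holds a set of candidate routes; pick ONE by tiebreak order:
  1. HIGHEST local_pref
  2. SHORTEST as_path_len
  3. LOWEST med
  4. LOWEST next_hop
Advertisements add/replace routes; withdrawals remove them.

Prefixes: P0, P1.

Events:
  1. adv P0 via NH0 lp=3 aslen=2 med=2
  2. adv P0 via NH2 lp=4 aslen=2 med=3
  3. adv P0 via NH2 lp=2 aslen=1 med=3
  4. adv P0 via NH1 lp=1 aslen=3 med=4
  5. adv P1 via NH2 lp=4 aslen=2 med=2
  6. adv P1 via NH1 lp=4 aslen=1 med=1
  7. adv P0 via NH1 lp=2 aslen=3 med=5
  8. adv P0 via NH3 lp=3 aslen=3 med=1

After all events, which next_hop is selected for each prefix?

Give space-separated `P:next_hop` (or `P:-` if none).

Answer: P0:NH0 P1:NH1

Derivation:
Op 1: best P0=NH0 P1=-
Op 2: best P0=NH2 P1=-
Op 3: best P0=NH0 P1=-
Op 4: best P0=NH0 P1=-
Op 5: best P0=NH0 P1=NH2
Op 6: best P0=NH0 P1=NH1
Op 7: best P0=NH0 P1=NH1
Op 8: best P0=NH0 P1=NH1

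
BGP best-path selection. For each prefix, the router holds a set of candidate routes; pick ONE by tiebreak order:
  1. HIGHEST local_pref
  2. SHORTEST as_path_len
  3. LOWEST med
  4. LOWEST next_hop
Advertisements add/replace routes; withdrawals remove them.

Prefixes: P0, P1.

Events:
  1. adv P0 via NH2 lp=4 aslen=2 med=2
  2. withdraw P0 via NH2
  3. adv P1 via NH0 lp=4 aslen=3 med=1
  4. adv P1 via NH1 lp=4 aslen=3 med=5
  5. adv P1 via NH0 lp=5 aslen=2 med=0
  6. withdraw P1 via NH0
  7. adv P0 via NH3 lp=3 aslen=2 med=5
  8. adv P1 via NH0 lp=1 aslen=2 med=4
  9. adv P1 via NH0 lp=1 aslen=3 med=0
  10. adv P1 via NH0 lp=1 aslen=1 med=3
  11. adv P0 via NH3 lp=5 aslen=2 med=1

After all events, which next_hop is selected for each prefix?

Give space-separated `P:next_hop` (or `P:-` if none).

Answer: P0:NH3 P1:NH1

Derivation:
Op 1: best P0=NH2 P1=-
Op 2: best P0=- P1=-
Op 3: best P0=- P1=NH0
Op 4: best P0=- P1=NH0
Op 5: best P0=- P1=NH0
Op 6: best P0=- P1=NH1
Op 7: best P0=NH3 P1=NH1
Op 8: best P0=NH3 P1=NH1
Op 9: best P0=NH3 P1=NH1
Op 10: best P0=NH3 P1=NH1
Op 11: best P0=NH3 P1=NH1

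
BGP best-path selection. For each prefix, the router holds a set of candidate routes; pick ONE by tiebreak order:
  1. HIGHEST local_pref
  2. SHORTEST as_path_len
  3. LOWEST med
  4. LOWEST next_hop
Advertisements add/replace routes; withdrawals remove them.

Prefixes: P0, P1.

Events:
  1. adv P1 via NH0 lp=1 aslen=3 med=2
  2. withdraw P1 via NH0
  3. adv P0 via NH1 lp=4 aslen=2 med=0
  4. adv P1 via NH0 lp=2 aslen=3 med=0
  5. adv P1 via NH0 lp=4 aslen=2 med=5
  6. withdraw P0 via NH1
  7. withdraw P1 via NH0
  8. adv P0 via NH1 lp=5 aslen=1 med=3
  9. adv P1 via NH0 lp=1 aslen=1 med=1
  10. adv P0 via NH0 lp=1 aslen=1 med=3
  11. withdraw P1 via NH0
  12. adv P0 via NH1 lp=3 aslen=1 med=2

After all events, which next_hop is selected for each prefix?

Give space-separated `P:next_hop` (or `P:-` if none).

Op 1: best P0=- P1=NH0
Op 2: best P0=- P1=-
Op 3: best P0=NH1 P1=-
Op 4: best P0=NH1 P1=NH0
Op 5: best P0=NH1 P1=NH0
Op 6: best P0=- P1=NH0
Op 7: best P0=- P1=-
Op 8: best P0=NH1 P1=-
Op 9: best P0=NH1 P1=NH0
Op 10: best P0=NH1 P1=NH0
Op 11: best P0=NH1 P1=-
Op 12: best P0=NH1 P1=-

Answer: P0:NH1 P1:-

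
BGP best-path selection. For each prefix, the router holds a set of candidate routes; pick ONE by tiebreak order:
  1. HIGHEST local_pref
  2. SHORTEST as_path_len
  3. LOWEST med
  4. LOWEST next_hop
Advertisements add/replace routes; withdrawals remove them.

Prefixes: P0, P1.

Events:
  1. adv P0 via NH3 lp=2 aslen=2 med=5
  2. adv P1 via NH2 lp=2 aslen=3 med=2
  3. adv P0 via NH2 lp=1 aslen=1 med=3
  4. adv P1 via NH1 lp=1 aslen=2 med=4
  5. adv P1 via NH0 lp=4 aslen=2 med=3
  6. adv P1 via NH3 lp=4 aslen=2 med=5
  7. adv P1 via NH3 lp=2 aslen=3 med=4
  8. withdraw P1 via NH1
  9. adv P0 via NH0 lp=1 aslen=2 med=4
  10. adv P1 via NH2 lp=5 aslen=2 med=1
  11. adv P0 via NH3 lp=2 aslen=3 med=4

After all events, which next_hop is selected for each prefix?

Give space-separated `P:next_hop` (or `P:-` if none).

Answer: P0:NH3 P1:NH2

Derivation:
Op 1: best P0=NH3 P1=-
Op 2: best P0=NH3 P1=NH2
Op 3: best P0=NH3 P1=NH2
Op 4: best P0=NH3 P1=NH2
Op 5: best P0=NH3 P1=NH0
Op 6: best P0=NH3 P1=NH0
Op 7: best P0=NH3 P1=NH0
Op 8: best P0=NH3 P1=NH0
Op 9: best P0=NH3 P1=NH0
Op 10: best P0=NH3 P1=NH2
Op 11: best P0=NH3 P1=NH2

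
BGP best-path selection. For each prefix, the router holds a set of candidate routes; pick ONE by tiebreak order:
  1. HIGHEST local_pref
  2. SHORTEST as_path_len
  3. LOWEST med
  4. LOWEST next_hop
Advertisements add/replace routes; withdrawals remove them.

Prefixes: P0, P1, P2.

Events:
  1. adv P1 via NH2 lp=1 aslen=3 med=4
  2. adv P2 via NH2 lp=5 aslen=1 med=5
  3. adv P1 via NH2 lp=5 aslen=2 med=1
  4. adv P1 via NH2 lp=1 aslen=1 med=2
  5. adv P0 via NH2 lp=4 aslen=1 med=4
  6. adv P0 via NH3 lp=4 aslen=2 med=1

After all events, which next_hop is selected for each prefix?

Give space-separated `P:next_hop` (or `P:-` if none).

Answer: P0:NH2 P1:NH2 P2:NH2

Derivation:
Op 1: best P0=- P1=NH2 P2=-
Op 2: best P0=- P1=NH2 P2=NH2
Op 3: best P0=- P1=NH2 P2=NH2
Op 4: best P0=- P1=NH2 P2=NH2
Op 5: best P0=NH2 P1=NH2 P2=NH2
Op 6: best P0=NH2 P1=NH2 P2=NH2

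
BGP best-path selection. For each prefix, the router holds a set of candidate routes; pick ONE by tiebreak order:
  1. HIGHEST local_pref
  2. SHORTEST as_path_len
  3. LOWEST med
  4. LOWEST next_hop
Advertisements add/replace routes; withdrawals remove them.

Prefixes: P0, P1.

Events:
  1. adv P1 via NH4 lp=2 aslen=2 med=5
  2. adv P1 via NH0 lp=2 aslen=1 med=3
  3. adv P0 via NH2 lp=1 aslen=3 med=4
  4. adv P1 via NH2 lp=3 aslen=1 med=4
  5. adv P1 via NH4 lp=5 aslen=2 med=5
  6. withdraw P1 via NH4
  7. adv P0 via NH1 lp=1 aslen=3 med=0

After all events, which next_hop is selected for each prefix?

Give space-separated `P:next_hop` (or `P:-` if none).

Answer: P0:NH1 P1:NH2

Derivation:
Op 1: best P0=- P1=NH4
Op 2: best P0=- P1=NH0
Op 3: best P0=NH2 P1=NH0
Op 4: best P0=NH2 P1=NH2
Op 5: best P0=NH2 P1=NH4
Op 6: best P0=NH2 P1=NH2
Op 7: best P0=NH1 P1=NH2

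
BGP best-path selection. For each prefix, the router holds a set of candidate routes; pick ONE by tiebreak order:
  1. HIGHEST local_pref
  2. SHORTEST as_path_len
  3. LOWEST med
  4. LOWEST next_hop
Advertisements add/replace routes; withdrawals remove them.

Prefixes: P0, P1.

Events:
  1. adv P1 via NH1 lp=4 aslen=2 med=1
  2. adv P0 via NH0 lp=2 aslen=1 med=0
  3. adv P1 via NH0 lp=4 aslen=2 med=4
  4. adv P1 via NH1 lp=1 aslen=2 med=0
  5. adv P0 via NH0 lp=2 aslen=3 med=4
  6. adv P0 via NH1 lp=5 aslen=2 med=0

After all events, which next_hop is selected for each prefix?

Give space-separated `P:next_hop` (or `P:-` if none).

Answer: P0:NH1 P1:NH0

Derivation:
Op 1: best P0=- P1=NH1
Op 2: best P0=NH0 P1=NH1
Op 3: best P0=NH0 P1=NH1
Op 4: best P0=NH0 P1=NH0
Op 5: best P0=NH0 P1=NH0
Op 6: best P0=NH1 P1=NH0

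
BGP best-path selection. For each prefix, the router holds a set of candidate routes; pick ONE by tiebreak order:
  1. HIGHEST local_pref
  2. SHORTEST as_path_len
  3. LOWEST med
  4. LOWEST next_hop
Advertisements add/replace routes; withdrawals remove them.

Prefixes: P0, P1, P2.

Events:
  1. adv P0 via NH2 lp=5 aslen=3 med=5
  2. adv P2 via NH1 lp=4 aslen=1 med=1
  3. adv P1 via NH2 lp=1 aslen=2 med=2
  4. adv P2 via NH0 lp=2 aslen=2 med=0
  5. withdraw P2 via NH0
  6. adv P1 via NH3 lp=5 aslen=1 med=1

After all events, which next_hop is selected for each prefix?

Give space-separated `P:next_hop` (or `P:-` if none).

Answer: P0:NH2 P1:NH3 P2:NH1

Derivation:
Op 1: best P0=NH2 P1=- P2=-
Op 2: best P0=NH2 P1=- P2=NH1
Op 3: best P0=NH2 P1=NH2 P2=NH1
Op 4: best P0=NH2 P1=NH2 P2=NH1
Op 5: best P0=NH2 P1=NH2 P2=NH1
Op 6: best P0=NH2 P1=NH3 P2=NH1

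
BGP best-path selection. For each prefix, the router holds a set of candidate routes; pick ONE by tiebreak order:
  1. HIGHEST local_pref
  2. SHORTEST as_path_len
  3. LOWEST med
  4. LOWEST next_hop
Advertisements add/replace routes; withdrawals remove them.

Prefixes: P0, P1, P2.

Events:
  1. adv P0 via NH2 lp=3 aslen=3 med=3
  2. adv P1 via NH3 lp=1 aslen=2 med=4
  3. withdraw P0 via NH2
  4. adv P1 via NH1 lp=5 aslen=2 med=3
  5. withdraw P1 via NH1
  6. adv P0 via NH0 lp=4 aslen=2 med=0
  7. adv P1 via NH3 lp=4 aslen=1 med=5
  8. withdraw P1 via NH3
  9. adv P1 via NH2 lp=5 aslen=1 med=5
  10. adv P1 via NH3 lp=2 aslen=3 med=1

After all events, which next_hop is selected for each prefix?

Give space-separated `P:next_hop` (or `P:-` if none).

Op 1: best P0=NH2 P1=- P2=-
Op 2: best P0=NH2 P1=NH3 P2=-
Op 3: best P0=- P1=NH3 P2=-
Op 4: best P0=- P1=NH1 P2=-
Op 5: best P0=- P1=NH3 P2=-
Op 6: best P0=NH0 P1=NH3 P2=-
Op 7: best P0=NH0 P1=NH3 P2=-
Op 8: best P0=NH0 P1=- P2=-
Op 9: best P0=NH0 P1=NH2 P2=-
Op 10: best P0=NH0 P1=NH2 P2=-

Answer: P0:NH0 P1:NH2 P2:-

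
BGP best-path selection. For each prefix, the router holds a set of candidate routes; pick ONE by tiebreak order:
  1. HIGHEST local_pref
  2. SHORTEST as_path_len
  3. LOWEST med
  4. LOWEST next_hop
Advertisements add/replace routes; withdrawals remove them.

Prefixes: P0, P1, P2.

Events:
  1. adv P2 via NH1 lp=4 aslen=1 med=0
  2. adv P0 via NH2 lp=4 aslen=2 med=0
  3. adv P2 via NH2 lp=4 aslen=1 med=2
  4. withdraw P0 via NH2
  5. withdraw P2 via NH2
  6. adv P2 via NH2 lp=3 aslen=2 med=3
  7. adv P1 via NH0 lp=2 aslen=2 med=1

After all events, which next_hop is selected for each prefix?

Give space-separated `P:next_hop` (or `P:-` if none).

Op 1: best P0=- P1=- P2=NH1
Op 2: best P0=NH2 P1=- P2=NH1
Op 3: best P0=NH2 P1=- P2=NH1
Op 4: best P0=- P1=- P2=NH1
Op 5: best P0=- P1=- P2=NH1
Op 6: best P0=- P1=- P2=NH1
Op 7: best P0=- P1=NH0 P2=NH1

Answer: P0:- P1:NH0 P2:NH1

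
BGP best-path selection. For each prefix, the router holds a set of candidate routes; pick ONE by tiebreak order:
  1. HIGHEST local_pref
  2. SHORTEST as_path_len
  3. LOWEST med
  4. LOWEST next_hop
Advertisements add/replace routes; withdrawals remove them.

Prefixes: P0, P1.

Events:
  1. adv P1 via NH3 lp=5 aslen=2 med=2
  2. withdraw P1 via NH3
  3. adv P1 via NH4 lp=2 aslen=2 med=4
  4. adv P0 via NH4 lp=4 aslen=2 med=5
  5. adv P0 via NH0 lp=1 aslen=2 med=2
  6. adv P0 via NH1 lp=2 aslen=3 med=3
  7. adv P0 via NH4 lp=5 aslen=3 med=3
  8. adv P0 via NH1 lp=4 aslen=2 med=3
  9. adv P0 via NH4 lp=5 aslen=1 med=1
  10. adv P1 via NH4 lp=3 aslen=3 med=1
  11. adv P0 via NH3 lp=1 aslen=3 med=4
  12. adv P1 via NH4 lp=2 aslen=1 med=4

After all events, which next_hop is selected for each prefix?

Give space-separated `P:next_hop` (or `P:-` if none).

Op 1: best P0=- P1=NH3
Op 2: best P0=- P1=-
Op 3: best P0=- P1=NH4
Op 4: best P0=NH4 P1=NH4
Op 5: best P0=NH4 P1=NH4
Op 6: best P0=NH4 P1=NH4
Op 7: best P0=NH4 P1=NH4
Op 8: best P0=NH4 P1=NH4
Op 9: best P0=NH4 P1=NH4
Op 10: best P0=NH4 P1=NH4
Op 11: best P0=NH4 P1=NH4
Op 12: best P0=NH4 P1=NH4

Answer: P0:NH4 P1:NH4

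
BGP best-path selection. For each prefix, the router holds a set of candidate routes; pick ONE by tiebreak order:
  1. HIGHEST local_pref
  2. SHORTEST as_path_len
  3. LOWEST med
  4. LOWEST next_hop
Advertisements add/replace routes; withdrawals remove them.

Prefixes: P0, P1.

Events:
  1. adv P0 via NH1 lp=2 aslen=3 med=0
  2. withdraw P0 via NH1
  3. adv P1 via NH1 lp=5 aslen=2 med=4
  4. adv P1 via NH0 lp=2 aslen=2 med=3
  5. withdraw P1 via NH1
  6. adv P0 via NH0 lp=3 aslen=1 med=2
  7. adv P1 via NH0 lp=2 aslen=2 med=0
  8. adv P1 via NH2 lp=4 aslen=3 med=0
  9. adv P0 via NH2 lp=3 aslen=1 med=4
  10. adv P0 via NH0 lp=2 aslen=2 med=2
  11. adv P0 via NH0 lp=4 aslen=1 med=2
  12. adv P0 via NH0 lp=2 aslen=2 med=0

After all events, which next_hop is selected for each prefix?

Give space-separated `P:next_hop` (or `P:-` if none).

Op 1: best P0=NH1 P1=-
Op 2: best P0=- P1=-
Op 3: best P0=- P1=NH1
Op 4: best P0=- P1=NH1
Op 5: best P0=- P1=NH0
Op 6: best P0=NH0 P1=NH0
Op 7: best P0=NH0 P1=NH0
Op 8: best P0=NH0 P1=NH2
Op 9: best P0=NH0 P1=NH2
Op 10: best P0=NH2 P1=NH2
Op 11: best P0=NH0 P1=NH2
Op 12: best P0=NH2 P1=NH2

Answer: P0:NH2 P1:NH2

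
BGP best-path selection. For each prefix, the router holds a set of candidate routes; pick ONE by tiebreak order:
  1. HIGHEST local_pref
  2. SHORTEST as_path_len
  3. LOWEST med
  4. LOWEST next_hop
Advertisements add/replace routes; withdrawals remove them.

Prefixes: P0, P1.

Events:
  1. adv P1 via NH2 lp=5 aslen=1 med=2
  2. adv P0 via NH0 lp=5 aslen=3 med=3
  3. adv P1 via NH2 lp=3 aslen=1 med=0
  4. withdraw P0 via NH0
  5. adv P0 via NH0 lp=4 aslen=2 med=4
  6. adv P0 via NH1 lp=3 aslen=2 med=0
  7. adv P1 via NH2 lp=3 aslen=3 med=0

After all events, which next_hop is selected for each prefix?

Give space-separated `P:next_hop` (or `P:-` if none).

Op 1: best P0=- P1=NH2
Op 2: best P0=NH0 P1=NH2
Op 3: best P0=NH0 P1=NH2
Op 4: best P0=- P1=NH2
Op 5: best P0=NH0 P1=NH2
Op 6: best P0=NH0 P1=NH2
Op 7: best P0=NH0 P1=NH2

Answer: P0:NH0 P1:NH2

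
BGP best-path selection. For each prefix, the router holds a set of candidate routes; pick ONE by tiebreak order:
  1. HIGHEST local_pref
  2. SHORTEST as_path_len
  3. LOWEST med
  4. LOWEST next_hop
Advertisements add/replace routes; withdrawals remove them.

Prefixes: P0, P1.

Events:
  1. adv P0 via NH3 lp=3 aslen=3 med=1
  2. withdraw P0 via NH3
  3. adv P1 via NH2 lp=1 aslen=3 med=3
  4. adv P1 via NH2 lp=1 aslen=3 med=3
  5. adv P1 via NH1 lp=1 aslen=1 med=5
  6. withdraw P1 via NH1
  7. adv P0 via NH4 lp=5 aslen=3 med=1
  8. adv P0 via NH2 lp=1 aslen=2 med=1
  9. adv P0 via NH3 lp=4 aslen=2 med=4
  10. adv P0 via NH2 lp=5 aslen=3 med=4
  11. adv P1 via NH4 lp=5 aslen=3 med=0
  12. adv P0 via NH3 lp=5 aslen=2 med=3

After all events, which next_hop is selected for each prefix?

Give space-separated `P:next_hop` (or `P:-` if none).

Answer: P0:NH3 P1:NH4

Derivation:
Op 1: best P0=NH3 P1=-
Op 2: best P0=- P1=-
Op 3: best P0=- P1=NH2
Op 4: best P0=- P1=NH2
Op 5: best P0=- P1=NH1
Op 6: best P0=- P1=NH2
Op 7: best P0=NH4 P1=NH2
Op 8: best P0=NH4 P1=NH2
Op 9: best P0=NH4 P1=NH2
Op 10: best P0=NH4 P1=NH2
Op 11: best P0=NH4 P1=NH4
Op 12: best P0=NH3 P1=NH4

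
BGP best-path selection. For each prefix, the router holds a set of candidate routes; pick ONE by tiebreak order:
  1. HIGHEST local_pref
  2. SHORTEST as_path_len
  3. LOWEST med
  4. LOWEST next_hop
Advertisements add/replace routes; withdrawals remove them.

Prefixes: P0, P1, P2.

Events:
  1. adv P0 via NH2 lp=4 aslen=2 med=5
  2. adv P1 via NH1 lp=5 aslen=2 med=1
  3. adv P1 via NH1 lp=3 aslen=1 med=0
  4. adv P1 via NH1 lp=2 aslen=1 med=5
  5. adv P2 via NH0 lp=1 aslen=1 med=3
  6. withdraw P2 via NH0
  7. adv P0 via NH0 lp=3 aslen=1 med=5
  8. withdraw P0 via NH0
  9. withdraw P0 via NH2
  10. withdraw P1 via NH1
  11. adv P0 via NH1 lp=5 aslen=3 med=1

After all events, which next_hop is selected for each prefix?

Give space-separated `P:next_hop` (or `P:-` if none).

Op 1: best P0=NH2 P1=- P2=-
Op 2: best P0=NH2 P1=NH1 P2=-
Op 3: best P0=NH2 P1=NH1 P2=-
Op 4: best P0=NH2 P1=NH1 P2=-
Op 5: best P0=NH2 P1=NH1 P2=NH0
Op 6: best P0=NH2 P1=NH1 P2=-
Op 7: best P0=NH2 P1=NH1 P2=-
Op 8: best P0=NH2 P1=NH1 P2=-
Op 9: best P0=- P1=NH1 P2=-
Op 10: best P0=- P1=- P2=-
Op 11: best P0=NH1 P1=- P2=-

Answer: P0:NH1 P1:- P2:-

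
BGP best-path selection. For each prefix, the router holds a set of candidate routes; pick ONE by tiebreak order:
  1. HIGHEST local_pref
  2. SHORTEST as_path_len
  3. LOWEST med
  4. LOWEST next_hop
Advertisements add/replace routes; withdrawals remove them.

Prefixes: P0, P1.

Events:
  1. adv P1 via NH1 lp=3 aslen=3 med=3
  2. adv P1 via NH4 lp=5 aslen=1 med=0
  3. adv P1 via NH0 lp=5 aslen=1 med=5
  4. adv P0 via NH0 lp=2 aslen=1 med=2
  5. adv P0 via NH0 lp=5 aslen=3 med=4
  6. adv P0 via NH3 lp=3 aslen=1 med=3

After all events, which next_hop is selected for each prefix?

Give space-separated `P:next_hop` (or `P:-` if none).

Answer: P0:NH0 P1:NH4

Derivation:
Op 1: best P0=- P1=NH1
Op 2: best P0=- P1=NH4
Op 3: best P0=- P1=NH4
Op 4: best P0=NH0 P1=NH4
Op 5: best P0=NH0 P1=NH4
Op 6: best P0=NH0 P1=NH4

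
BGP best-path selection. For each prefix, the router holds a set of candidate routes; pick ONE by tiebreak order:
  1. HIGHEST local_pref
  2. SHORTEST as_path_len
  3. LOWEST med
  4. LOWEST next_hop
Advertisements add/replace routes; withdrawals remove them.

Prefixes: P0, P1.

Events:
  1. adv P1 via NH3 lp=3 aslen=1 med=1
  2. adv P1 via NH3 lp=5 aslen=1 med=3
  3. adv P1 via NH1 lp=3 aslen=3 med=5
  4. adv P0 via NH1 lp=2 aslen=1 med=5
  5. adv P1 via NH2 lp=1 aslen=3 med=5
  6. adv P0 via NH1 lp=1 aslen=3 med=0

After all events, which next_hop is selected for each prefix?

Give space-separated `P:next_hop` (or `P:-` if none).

Op 1: best P0=- P1=NH3
Op 2: best P0=- P1=NH3
Op 3: best P0=- P1=NH3
Op 4: best P0=NH1 P1=NH3
Op 5: best P0=NH1 P1=NH3
Op 6: best P0=NH1 P1=NH3

Answer: P0:NH1 P1:NH3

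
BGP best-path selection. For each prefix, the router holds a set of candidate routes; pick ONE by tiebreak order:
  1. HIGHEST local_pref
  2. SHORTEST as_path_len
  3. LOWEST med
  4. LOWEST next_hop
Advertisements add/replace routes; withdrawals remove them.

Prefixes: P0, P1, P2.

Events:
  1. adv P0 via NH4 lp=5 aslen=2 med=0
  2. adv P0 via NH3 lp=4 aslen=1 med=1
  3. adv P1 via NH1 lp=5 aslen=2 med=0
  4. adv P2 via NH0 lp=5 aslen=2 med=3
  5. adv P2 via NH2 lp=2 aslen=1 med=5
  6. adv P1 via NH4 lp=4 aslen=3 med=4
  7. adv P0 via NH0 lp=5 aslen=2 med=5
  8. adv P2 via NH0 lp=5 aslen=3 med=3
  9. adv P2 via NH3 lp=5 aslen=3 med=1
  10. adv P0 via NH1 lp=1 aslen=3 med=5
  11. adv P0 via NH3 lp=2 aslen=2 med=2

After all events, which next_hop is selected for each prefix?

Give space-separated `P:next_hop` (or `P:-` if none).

Answer: P0:NH4 P1:NH1 P2:NH3

Derivation:
Op 1: best P0=NH4 P1=- P2=-
Op 2: best P0=NH4 P1=- P2=-
Op 3: best P0=NH4 P1=NH1 P2=-
Op 4: best P0=NH4 P1=NH1 P2=NH0
Op 5: best P0=NH4 P1=NH1 P2=NH0
Op 6: best P0=NH4 P1=NH1 P2=NH0
Op 7: best P0=NH4 P1=NH1 P2=NH0
Op 8: best P0=NH4 P1=NH1 P2=NH0
Op 9: best P0=NH4 P1=NH1 P2=NH3
Op 10: best P0=NH4 P1=NH1 P2=NH3
Op 11: best P0=NH4 P1=NH1 P2=NH3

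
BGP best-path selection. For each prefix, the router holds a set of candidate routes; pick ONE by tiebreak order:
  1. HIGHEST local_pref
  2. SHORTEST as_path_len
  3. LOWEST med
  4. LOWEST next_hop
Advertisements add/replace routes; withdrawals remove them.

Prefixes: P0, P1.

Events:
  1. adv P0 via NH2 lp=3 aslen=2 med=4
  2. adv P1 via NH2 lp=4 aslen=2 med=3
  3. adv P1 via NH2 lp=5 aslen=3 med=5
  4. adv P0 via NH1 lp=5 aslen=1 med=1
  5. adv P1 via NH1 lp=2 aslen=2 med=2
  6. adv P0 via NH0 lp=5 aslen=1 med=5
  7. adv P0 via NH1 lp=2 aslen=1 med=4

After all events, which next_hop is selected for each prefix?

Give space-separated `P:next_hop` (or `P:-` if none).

Answer: P0:NH0 P1:NH2

Derivation:
Op 1: best P0=NH2 P1=-
Op 2: best P0=NH2 P1=NH2
Op 3: best P0=NH2 P1=NH2
Op 4: best P0=NH1 P1=NH2
Op 5: best P0=NH1 P1=NH2
Op 6: best P0=NH1 P1=NH2
Op 7: best P0=NH0 P1=NH2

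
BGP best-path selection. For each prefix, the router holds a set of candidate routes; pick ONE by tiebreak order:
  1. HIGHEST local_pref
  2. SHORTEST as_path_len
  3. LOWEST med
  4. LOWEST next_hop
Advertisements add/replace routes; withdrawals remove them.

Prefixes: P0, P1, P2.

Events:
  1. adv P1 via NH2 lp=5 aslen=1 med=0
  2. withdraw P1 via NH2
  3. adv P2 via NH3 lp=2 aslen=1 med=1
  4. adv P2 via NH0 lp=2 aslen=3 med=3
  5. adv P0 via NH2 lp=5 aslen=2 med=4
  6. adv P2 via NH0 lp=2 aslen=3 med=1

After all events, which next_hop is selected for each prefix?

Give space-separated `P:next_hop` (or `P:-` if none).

Answer: P0:NH2 P1:- P2:NH3

Derivation:
Op 1: best P0=- P1=NH2 P2=-
Op 2: best P0=- P1=- P2=-
Op 3: best P0=- P1=- P2=NH3
Op 4: best P0=- P1=- P2=NH3
Op 5: best P0=NH2 P1=- P2=NH3
Op 6: best P0=NH2 P1=- P2=NH3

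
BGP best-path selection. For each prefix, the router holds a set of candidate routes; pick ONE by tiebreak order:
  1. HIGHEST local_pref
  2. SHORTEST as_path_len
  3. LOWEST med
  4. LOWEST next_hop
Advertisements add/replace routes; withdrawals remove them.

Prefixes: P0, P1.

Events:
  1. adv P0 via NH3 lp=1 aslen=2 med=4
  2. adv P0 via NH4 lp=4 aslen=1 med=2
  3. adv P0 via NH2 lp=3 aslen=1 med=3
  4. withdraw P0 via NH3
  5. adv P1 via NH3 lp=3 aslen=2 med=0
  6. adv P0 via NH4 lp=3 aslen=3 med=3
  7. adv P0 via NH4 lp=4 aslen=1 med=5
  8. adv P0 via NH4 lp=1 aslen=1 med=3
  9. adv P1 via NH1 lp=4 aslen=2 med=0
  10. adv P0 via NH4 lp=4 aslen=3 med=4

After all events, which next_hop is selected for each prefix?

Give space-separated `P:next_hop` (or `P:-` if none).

Answer: P0:NH4 P1:NH1

Derivation:
Op 1: best P0=NH3 P1=-
Op 2: best P0=NH4 P1=-
Op 3: best P0=NH4 P1=-
Op 4: best P0=NH4 P1=-
Op 5: best P0=NH4 P1=NH3
Op 6: best P0=NH2 P1=NH3
Op 7: best P0=NH4 P1=NH3
Op 8: best P0=NH2 P1=NH3
Op 9: best P0=NH2 P1=NH1
Op 10: best P0=NH4 P1=NH1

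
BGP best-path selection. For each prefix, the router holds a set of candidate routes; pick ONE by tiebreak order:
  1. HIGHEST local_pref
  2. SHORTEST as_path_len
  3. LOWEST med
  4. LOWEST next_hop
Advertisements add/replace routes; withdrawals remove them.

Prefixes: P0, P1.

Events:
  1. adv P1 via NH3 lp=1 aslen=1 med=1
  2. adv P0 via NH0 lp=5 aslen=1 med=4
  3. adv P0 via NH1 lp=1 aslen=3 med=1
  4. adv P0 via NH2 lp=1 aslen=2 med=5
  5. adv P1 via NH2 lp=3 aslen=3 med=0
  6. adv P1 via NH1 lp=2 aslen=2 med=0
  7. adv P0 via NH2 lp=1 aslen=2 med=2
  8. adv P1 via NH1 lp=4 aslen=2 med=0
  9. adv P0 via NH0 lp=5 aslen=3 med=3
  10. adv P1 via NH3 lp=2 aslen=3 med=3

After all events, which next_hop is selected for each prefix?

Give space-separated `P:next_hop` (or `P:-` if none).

Op 1: best P0=- P1=NH3
Op 2: best P0=NH0 P1=NH3
Op 3: best P0=NH0 P1=NH3
Op 4: best P0=NH0 P1=NH3
Op 5: best P0=NH0 P1=NH2
Op 6: best P0=NH0 P1=NH2
Op 7: best P0=NH0 P1=NH2
Op 8: best P0=NH0 P1=NH1
Op 9: best P0=NH0 P1=NH1
Op 10: best P0=NH0 P1=NH1

Answer: P0:NH0 P1:NH1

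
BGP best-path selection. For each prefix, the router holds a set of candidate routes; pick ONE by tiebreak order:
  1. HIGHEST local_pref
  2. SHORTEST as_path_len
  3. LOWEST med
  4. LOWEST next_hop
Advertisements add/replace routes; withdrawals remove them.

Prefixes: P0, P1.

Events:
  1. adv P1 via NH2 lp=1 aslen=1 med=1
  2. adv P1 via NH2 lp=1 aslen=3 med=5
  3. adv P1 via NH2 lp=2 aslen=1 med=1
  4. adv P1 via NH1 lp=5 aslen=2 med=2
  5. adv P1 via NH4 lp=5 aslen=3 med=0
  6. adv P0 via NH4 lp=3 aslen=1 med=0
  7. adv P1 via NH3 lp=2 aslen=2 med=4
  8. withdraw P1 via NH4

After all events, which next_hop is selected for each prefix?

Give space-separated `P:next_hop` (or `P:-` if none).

Op 1: best P0=- P1=NH2
Op 2: best P0=- P1=NH2
Op 3: best P0=- P1=NH2
Op 4: best P0=- P1=NH1
Op 5: best P0=- P1=NH1
Op 6: best P0=NH4 P1=NH1
Op 7: best P0=NH4 P1=NH1
Op 8: best P0=NH4 P1=NH1

Answer: P0:NH4 P1:NH1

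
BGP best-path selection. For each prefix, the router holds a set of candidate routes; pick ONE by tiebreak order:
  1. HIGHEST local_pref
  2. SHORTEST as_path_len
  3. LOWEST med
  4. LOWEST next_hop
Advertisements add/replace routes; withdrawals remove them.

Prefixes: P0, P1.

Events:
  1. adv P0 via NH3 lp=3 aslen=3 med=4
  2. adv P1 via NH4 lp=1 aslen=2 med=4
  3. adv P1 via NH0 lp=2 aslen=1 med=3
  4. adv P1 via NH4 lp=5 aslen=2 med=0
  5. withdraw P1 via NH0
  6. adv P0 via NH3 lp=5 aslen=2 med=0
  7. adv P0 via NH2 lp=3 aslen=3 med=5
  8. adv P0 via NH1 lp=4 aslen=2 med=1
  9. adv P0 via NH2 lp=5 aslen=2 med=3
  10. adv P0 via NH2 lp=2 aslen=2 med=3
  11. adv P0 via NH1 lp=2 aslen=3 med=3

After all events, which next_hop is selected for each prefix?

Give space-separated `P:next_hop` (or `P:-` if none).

Answer: P0:NH3 P1:NH4

Derivation:
Op 1: best P0=NH3 P1=-
Op 2: best P0=NH3 P1=NH4
Op 3: best P0=NH3 P1=NH0
Op 4: best P0=NH3 P1=NH4
Op 5: best P0=NH3 P1=NH4
Op 6: best P0=NH3 P1=NH4
Op 7: best P0=NH3 P1=NH4
Op 8: best P0=NH3 P1=NH4
Op 9: best P0=NH3 P1=NH4
Op 10: best P0=NH3 P1=NH4
Op 11: best P0=NH3 P1=NH4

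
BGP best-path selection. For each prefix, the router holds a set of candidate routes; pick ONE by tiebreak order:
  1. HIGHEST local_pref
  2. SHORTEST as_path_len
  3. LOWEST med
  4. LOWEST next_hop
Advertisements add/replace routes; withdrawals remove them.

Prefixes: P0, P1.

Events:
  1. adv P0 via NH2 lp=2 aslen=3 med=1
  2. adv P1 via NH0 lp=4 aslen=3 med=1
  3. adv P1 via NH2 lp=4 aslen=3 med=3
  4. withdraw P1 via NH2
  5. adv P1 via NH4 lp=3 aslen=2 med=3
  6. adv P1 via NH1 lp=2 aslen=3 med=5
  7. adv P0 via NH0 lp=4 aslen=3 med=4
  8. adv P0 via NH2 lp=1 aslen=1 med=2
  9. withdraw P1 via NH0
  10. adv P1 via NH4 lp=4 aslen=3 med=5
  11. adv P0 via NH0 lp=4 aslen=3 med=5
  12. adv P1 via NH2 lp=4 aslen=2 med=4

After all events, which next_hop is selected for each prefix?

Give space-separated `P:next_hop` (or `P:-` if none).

Answer: P0:NH0 P1:NH2

Derivation:
Op 1: best P0=NH2 P1=-
Op 2: best P0=NH2 P1=NH0
Op 3: best P0=NH2 P1=NH0
Op 4: best P0=NH2 P1=NH0
Op 5: best P0=NH2 P1=NH0
Op 6: best P0=NH2 P1=NH0
Op 7: best P0=NH0 P1=NH0
Op 8: best P0=NH0 P1=NH0
Op 9: best P0=NH0 P1=NH4
Op 10: best P0=NH0 P1=NH4
Op 11: best P0=NH0 P1=NH4
Op 12: best P0=NH0 P1=NH2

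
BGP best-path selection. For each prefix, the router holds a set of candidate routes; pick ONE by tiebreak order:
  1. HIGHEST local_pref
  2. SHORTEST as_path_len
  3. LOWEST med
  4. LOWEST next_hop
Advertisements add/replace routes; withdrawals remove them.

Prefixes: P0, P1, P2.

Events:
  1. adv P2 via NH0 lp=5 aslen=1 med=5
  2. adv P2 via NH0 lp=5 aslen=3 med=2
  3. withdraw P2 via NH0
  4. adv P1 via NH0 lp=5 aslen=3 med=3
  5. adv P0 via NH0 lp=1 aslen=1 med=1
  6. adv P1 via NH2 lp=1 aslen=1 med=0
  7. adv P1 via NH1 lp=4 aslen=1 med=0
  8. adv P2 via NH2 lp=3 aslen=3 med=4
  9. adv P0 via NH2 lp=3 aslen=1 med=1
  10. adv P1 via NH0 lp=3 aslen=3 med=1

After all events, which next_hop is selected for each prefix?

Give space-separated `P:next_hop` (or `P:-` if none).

Op 1: best P0=- P1=- P2=NH0
Op 2: best P0=- P1=- P2=NH0
Op 3: best P0=- P1=- P2=-
Op 4: best P0=- P1=NH0 P2=-
Op 5: best P0=NH0 P1=NH0 P2=-
Op 6: best P0=NH0 P1=NH0 P2=-
Op 7: best P0=NH0 P1=NH0 P2=-
Op 8: best P0=NH0 P1=NH0 P2=NH2
Op 9: best P0=NH2 P1=NH0 P2=NH2
Op 10: best P0=NH2 P1=NH1 P2=NH2

Answer: P0:NH2 P1:NH1 P2:NH2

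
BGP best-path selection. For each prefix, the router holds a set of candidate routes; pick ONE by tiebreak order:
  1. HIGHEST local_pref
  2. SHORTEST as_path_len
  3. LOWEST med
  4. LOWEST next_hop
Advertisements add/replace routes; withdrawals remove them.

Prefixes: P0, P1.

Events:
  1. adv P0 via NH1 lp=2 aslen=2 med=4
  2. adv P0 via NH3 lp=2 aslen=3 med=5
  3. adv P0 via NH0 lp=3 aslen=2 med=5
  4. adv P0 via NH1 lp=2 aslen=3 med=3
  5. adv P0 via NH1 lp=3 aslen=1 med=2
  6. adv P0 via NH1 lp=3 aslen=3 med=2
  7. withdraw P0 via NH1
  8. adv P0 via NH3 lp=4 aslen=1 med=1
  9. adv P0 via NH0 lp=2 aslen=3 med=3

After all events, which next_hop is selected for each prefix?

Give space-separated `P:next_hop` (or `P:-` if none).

Answer: P0:NH3 P1:-

Derivation:
Op 1: best P0=NH1 P1=-
Op 2: best P0=NH1 P1=-
Op 3: best P0=NH0 P1=-
Op 4: best P0=NH0 P1=-
Op 5: best P0=NH1 P1=-
Op 6: best P0=NH0 P1=-
Op 7: best P0=NH0 P1=-
Op 8: best P0=NH3 P1=-
Op 9: best P0=NH3 P1=-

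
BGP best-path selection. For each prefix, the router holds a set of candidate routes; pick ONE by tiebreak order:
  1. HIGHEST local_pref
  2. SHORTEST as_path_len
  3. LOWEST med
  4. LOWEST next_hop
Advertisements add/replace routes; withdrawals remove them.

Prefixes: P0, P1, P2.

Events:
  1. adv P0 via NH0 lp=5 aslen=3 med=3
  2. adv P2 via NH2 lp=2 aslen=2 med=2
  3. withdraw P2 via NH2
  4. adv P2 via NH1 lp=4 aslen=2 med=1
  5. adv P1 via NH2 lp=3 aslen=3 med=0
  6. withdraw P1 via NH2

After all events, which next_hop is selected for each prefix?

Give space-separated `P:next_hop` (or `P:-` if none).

Op 1: best P0=NH0 P1=- P2=-
Op 2: best P0=NH0 P1=- P2=NH2
Op 3: best P0=NH0 P1=- P2=-
Op 4: best P0=NH0 P1=- P2=NH1
Op 5: best P0=NH0 P1=NH2 P2=NH1
Op 6: best P0=NH0 P1=- P2=NH1

Answer: P0:NH0 P1:- P2:NH1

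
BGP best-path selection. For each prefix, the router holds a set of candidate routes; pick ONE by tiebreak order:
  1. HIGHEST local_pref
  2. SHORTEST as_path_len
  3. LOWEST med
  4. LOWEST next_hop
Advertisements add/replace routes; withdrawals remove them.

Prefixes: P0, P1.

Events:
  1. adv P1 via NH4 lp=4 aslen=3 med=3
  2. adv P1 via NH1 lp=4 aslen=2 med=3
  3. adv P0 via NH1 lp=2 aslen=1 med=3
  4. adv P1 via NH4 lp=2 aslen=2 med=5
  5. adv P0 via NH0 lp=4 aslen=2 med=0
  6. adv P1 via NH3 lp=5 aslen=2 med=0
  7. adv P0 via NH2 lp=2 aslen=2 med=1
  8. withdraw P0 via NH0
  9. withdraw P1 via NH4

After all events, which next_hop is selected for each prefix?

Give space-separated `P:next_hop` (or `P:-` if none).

Answer: P0:NH1 P1:NH3

Derivation:
Op 1: best P0=- P1=NH4
Op 2: best P0=- P1=NH1
Op 3: best P0=NH1 P1=NH1
Op 4: best P0=NH1 P1=NH1
Op 5: best P0=NH0 P1=NH1
Op 6: best P0=NH0 P1=NH3
Op 7: best P0=NH0 P1=NH3
Op 8: best P0=NH1 P1=NH3
Op 9: best P0=NH1 P1=NH3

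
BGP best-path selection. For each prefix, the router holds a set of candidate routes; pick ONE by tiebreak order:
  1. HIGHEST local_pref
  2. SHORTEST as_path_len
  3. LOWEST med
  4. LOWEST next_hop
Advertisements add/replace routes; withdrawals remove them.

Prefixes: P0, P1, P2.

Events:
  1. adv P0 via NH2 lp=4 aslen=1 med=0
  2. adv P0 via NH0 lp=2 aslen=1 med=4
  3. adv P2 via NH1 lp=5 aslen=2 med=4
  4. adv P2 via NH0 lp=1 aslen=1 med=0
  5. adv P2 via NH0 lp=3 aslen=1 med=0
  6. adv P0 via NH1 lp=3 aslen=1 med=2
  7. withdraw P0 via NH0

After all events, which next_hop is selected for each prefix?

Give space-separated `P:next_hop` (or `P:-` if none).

Op 1: best P0=NH2 P1=- P2=-
Op 2: best P0=NH2 P1=- P2=-
Op 3: best P0=NH2 P1=- P2=NH1
Op 4: best P0=NH2 P1=- P2=NH1
Op 5: best P0=NH2 P1=- P2=NH1
Op 6: best P0=NH2 P1=- P2=NH1
Op 7: best P0=NH2 P1=- P2=NH1

Answer: P0:NH2 P1:- P2:NH1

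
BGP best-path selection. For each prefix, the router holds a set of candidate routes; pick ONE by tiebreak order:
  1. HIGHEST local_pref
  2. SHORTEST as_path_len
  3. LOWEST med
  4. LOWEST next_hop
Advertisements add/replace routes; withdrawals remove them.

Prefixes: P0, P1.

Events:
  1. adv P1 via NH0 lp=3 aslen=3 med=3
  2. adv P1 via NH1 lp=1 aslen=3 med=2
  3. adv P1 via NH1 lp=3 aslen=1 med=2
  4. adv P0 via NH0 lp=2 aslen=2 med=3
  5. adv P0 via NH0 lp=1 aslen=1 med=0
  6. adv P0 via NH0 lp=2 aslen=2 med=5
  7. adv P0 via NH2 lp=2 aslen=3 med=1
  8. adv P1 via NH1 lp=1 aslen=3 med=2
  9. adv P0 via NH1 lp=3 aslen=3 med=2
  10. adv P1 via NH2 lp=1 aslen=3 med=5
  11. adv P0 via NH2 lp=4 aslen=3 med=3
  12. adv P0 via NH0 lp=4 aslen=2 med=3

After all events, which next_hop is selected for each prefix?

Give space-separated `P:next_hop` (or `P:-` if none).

Answer: P0:NH0 P1:NH0

Derivation:
Op 1: best P0=- P1=NH0
Op 2: best P0=- P1=NH0
Op 3: best P0=- P1=NH1
Op 4: best P0=NH0 P1=NH1
Op 5: best P0=NH0 P1=NH1
Op 6: best P0=NH0 P1=NH1
Op 7: best P0=NH0 P1=NH1
Op 8: best P0=NH0 P1=NH0
Op 9: best P0=NH1 P1=NH0
Op 10: best P0=NH1 P1=NH0
Op 11: best P0=NH2 P1=NH0
Op 12: best P0=NH0 P1=NH0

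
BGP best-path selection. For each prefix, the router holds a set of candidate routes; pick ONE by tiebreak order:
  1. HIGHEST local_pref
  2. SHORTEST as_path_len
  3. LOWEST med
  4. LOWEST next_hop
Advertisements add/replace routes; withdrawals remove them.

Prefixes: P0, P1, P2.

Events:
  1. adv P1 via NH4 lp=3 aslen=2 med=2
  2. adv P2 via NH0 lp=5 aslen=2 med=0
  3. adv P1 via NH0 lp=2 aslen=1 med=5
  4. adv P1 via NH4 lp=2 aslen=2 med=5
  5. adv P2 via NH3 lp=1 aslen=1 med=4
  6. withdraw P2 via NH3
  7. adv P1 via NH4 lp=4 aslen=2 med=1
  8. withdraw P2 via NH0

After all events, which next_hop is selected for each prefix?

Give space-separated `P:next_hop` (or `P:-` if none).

Op 1: best P0=- P1=NH4 P2=-
Op 2: best P0=- P1=NH4 P2=NH0
Op 3: best P0=- P1=NH4 P2=NH0
Op 4: best P0=- P1=NH0 P2=NH0
Op 5: best P0=- P1=NH0 P2=NH0
Op 6: best P0=- P1=NH0 P2=NH0
Op 7: best P0=- P1=NH4 P2=NH0
Op 8: best P0=- P1=NH4 P2=-

Answer: P0:- P1:NH4 P2:-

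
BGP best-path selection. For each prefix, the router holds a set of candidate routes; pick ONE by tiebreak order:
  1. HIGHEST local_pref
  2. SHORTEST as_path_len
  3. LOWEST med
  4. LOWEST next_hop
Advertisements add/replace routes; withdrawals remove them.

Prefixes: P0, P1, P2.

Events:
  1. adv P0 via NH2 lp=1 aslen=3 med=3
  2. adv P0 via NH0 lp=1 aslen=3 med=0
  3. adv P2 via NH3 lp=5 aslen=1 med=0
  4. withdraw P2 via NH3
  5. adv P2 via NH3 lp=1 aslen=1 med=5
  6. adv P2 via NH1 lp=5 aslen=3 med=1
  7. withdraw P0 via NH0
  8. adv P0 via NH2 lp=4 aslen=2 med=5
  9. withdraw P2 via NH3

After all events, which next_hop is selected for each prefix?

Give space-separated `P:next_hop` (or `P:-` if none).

Answer: P0:NH2 P1:- P2:NH1

Derivation:
Op 1: best P0=NH2 P1=- P2=-
Op 2: best P0=NH0 P1=- P2=-
Op 3: best P0=NH0 P1=- P2=NH3
Op 4: best P0=NH0 P1=- P2=-
Op 5: best P0=NH0 P1=- P2=NH3
Op 6: best P0=NH0 P1=- P2=NH1
Op 7: best P0=NH2 P1=- P2=NH1
Op 8: best P0=NH2 P1=- P2=NH1
Op 9: best P0=NH2 P1=- P2=NH1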